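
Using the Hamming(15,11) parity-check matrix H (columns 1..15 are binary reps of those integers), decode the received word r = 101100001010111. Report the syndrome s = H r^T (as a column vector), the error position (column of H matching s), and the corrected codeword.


s = (1, 0, 0, 0)^T, error position = 8, corrected codeword c = 101100011010111

Compute s = H r^T mod 2 one row at a time:
  s_1 = 0 + 1 + 0 + 1 + 0 + 1 + 1 + 1 = 5 ≡ 1 (mod 2).
  s_2 = 1 + 0 + 0 + 0 + 0 + 1 + 1 + 1 = 4 ≡ 0 (mod 2).
  s_3 = 0 + 1 + 0 + 0 + 0 + 1 + 1 + 1 = 4 ≡ 0 (mod 2).
  s_4 = 1 + 1 + 0 + 0 + 1 + 1 + 1 + 1 = 6 ≡ 0 (mod 2).
s = (1, 0, 0, 0)^T — this equals column 8 of H (binary 1000), so error is at position 8.
Correct: flip bit 8 of r = 101100001010111 to get c = 101100011010111.


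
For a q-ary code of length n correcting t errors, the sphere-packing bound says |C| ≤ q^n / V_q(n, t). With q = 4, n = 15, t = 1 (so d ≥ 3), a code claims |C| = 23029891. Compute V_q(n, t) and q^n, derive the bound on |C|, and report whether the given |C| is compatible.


V_q(n, t) = 46, q^n = 1073741824, Hamming bound = 23342213, |C| = 23029891 ≤ bound (satisfied).

Step 1: Compute V_q(n, t) = Σ_{j=0}^1 C(n, j) (q−1)^j.
  j = 0: C(15,0)·(3)^0 = 1·1 = 1.
  j = 1: C(15,1)·(3)^1 = 15·3 = 45.
  V_q(n, t) = 1 + 45 = 46.
Step 2: q^n = 4^15 = 1073741824.
Step 3: Hamming bound ⌊q^n / V_q(n,t)⌋ = ⌊1073741824/46⌋ = 23342213.
Step 4: Compare |C| = 23029891 to 23342213: satisfied.
The claimed |C| lies below the Hamming bound.


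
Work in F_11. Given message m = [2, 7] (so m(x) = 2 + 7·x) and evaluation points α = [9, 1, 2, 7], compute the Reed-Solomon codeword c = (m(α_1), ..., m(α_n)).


c = [10, 9, 5, 7]

Message polynomial: m(x) = 2 + 7·x (mod 11).
For each evaluation point α_i, compute m(α_i) mod 11:
  α_1 = 9: Horner steps 7 → 10, so m(9) = 10.
  α_2 = 1: Horner steps 7 → 9, so m(1) = 9.
  α_3 = 2: Horner steps 7 → 5, so m(2) = 5.
  α_4 = 7: Horner steps 7 → 7, so m(7) = 7.
Codeword c = [10, 9, 5, 7] ∈ F_11^4.


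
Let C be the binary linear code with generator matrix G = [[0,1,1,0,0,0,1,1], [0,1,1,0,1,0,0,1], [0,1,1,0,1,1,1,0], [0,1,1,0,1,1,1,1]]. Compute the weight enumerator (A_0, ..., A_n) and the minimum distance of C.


Weight distribution: A_0 = 1, A_1 = 1, A_2 = 3, A_3 = 6, A_4 = 3, A_5 = 1, A_6 = 1. Minimum distance d = 1.

Enumerate all 2^4 = 16 messages m ∈ F_2^4.
For each, compute codeword c = mG in F_2^8, then tally its weight.
  m = 0000 → c = 00000000, weight = 0.
  m = 1000 → c = 01100011, weight = 4.
  m = 0100 → c = 01101001, weight = 4.
  m = 1100 → c = 00001010, weight = 2.
  m = 0010 → c = 01101110, weight = 5.
  m = 1010 → c = 00001101, weight = 3.
  m = 0110 → c = 00000111, weight = 3.
  m = 1110 → c = 01100100, weight = 3.
  m = 0001 → c = 01101111, weight = 6.
  m = 1001 → c = 00001100, weight = 2.
  m = 0101 → c = 00000110, weight = 2.
  m = 1101 → c = 01100101, weight = 4.
  m = 0011 → c = 00000001, weight = 1.
  m = 1011 → c = 01100010, weight = 3.
  m = 0111 → c = 01101000, weight = 3.
  m = 1111 → c = 00001011, weight = 3.
Tally weights:
  weight 0: 1 codewords.
  weight 1: 1 codewords.
  weight 2: 3 codewords.
  weight 3: 6 codewords.
  weight 4: 3 codewords.
  weight 5: 1 codewords.
  weight 6: 1 codewords.
Minimum distance d = smallest w > 0 with A_w > 0 = 1.
Sanity: Σ A_w = 16 = 2^4 = 16 ✓.


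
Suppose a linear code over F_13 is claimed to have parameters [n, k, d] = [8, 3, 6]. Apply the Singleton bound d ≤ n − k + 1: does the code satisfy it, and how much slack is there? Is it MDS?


Singleton RHS = n − k + 1 = 6, slack = 0, bound satisfied, MDS.

Singleton bound: d ≤ n − k + 1.
Here n = 8, k = 3, so n − k + 1 = 6.
Given d = 6, check d ≤ 6: YES.
Slack = (n − k + 1) − d = 0.
The code is MDS (slack = 0).
Description: the claimed parameters are [8, 3, 6]_13; such a code would be MDS (meets Singleton bound).


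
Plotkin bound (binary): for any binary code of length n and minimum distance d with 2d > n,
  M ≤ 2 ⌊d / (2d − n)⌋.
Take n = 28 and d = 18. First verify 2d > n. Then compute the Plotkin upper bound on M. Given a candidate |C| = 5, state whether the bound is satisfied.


Plotkin bound M ≤ 4; given |C| = 5 > bound (violated).

Check applicability: 2d = 36, n = 28.
2d − n = 8 > 0, so Plotkin applies.
Compute d/(2d−n) = 18/8 ≈ 2.2500.
⌊d/(2d−n)⌋ = 2.
Plotkin bound: M ≤ 2·2 = 4.
Given |C| = 5, check: VIOLATED.
This |C| is above the Plotkin bound, so no binary code with n = 28, d = 18 and 5 codewords exists.


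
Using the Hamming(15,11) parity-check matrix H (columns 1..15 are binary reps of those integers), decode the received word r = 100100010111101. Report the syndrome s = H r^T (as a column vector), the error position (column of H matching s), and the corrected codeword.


s = (0, 0, 1, 0)^T, error position = 2, corrected codeword c = 110100010111101

Compute s = H r^T mod 2 one row at a time:
  s_1 = 1 + 0 + 1 + 1 + 1 + 1 + 0 + 1 = 6 ≡ 0 (mod 2).
  s_2 = 1 + 0 + 0 + 0 + 1 + 1 + 0 + 1 = 4 ≡ 0 (mod 2).
  s_3 = 0 + 0 + 0 + 0 + 1 + 1 + 0 + 1 = 3 ≡ 1 (mod 2).
  s_4 = 1 + 0 + 0 + 0 + 0 + 1 + 1 + 1 = 4 ≡ 0 (mod 2).
s = (0, 0, 1, 0)^T — this equals column 2 of H (binary 0010), so error is at position 2.
Correct: flip bit 2 of r = 100100010111101 to get c = 110100010111101.


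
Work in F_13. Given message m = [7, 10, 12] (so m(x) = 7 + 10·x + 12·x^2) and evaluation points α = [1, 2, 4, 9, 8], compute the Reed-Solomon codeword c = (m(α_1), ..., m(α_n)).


c = [3, 10, 5, 3, 10]

Message polynomial: m(x) = 7 + 10·x + 12·x^2 (mod 13).
For each evaluation point α_i, compute m(α_i) mod 13:
  α_1 = 1: Horner steps 12 → 9 → 3, so m(1) = 3.
  α_2 = 2: Horner steps 12 → 8 → 10, so m(2) = 10.
  α_3 = 4: Horner steps 12 → 6 → 5, so m(4) = 5.
  α_4 = 9: Horner steps 12 → 1 → 3, so m(9) = 3.
  α_5 = 8: Horner steps 12 → 2 → 10, so m(8) = 10.
Codeword c = [3, 10, 5, 3, 10] ∈ F_13^5.


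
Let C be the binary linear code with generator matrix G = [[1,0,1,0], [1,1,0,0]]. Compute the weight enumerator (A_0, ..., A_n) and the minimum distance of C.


Weight distribution: A_0 = 1, A_2 = 3. Minimum distance d = 2.

Enumerate all 2^2 = 4 messages m ∈ F_2^2.
For each, compute codeword c = mG in F_2^4, then tally its weight.
  m = 00 → c = 0000, weight = 0.
  m = 10 → c = 1010, weight = 2.
  m = 01 → c = 1100, weight = 2.
  m = 11 → c = 0110, weight = 2.
Tally weights:
  weight 0: 1 codewords.
  weight 2: 3 codewords.
Minimum distance d = smallest w > 0 with A_w > 0 = 2.
Sanity: Σ A_w = 4 = 2^2 = 4 ✓.


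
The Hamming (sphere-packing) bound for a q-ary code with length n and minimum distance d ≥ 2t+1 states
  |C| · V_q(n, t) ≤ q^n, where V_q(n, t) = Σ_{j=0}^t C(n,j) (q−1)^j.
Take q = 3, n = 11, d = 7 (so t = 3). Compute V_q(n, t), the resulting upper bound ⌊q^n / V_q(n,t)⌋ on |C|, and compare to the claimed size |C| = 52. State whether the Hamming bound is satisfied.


V_q(n, t) = 1563, q^n = 177147, Hamming bound = 113, |C| = 52 ≤ bound (satisfied).

Step 1: Compute V_q(n, t) = Σ_{j=0}^3 C(n, j) (q−1)^j.
  j = 0: C(11,0)·(2)^0 = 1·1 = 1.
  j = 1: C(11,1)·(2)^1 = 11·2 = 22.
  j = 2: C(11,2)·(2)^2 = 55·4 = 220.
  j = 3: C(11,3)·(2)^3 = 165·8 = 1320.
  V_q(n, t) = 1 + 22 + 220 + 1320 = 1563.
Step 2: q^n = 3^11 = 177147.
Step 3: Hamming bound ⌊q^n / V_q(n,t)⌋ = ⌊177147/1563⌋ = 113.
Step 4: Compare |C| = 52 to 113: satisfied.
The claimed |C| lies below the Hamming bound.


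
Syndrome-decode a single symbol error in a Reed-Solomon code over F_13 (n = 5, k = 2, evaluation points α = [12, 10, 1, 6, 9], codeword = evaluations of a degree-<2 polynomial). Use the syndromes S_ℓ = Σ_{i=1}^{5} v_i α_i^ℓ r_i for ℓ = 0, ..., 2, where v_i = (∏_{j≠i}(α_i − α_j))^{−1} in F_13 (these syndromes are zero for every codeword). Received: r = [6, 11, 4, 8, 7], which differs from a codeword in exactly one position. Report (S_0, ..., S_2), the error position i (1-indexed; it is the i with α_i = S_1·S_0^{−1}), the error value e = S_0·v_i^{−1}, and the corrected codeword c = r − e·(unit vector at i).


S = (2, 2, 2), error at position 3, error magnitude e = 3, c = [6, 11, 1, 8, 7].

Step 1: column multipliers v_i = (∏_{j≠i}(α_i − α_j))^{−1} mod 13.
  i = 1 (α = 12): (12−10)(12−1)(12−6)(12−9) = 2·11·6·3 = 396 ≡ 6, so v_1 = 6^{−1} = 11 (mod 13).
  i = 2 (α = 10): (10−12)(10−1)(10−6)(10−9) = (−2)·9·4·1 = −72 ≡ 6, so v_2 = 6^{−1} = 11 (mod 13).
  i = 3 (α = 1): (1−12)(1−10)(1−6)(1−9) = (−11)·(−9)·(−5)·(−8) = 3960 ≡ 8, so v_3 = 8^{−1} = 5 (mod 13).
  i = 4 (α = 6): (6−12)(6−10)(6−1)(6−9) = (−6)·(−4)·5·(−3) = −360 ≡ 4, so v_4 = 4^{−1} = 10 (mod 13).
  i = 5 (α = 9): (9−12)(9−10)(9−1)(9−6) = (−3)·(−1)·8·3 = 72 ≡ 7, so v_5 = 7^{−1} = 2 (mod 13).
  v = [11, 11, 5, 10, 2].
Step 2: syndromes of r = [6, 11, 4, 8, 7] (all sums mod 13).
  S_0 = Σ v_i r_i = 11·6 + 11·11 + 5·4 + 10·8 + 2·7 = 301 ≡ 2.
  S_1 = Σ v_i α_i r_i = 11·12·6 + 11·10·11 + 5·1·4 + 10·6·8 + 2·9·7 = 2628 ≡ 2.
  α_i^2 mod 13 = [1, 9, 1, 10, 3].
  S_2 = Σ v_i α_i^2 r_i = 11·1·6 + 11·9·11 + 5·1·4 + 10·10·8 + 2·3·7 = 2017 ≡ 2.
  S = (2, 2, 2) ≠ 0, so r is not a codeword (an error is present).
Step 3: locate the error. For a single error e at position i, S_ℓ = v_i·e·α_i^ℓ, so α_err = S_1/S_0.
  S_0^{−1} = 2^{−1} = 7 (mod 13), so α_err = 2·7 = 14 ≡ 1 = α_3. Error position i = 3.
  Consistency check: S_2/S_1 = 2·7 = 14 ≡ 1 = α_err ✓ (single-error assumption holds).
Step 4: error magnitude e = S_0/v_3 = S_0·∏_{j≠3}(α_3 − α_j) = 2·8 = 16 ≡ 3 (mod 13).
Step 5: correct position 3: c_3 = r_3 − e = 4 − 3 ≡ 1 (mod 13). Hence c = [6, 11, 1, 8, 7].
  Check: interpolating c through the α_i gives m(x) = 10 + 4·x (degree < 2) with m(α_i) = c_i for every i, so c is indeed a codeword.


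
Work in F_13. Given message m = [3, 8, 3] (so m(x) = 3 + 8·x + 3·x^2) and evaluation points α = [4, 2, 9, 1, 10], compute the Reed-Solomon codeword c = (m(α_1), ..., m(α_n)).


c = [5, 5, 6, 1, 6]

Message polynomial: m(x) = 3 + 8·x + 3·x^2 (mod 13).
For each evaluation point α_i, compute m(α_i) mod 13:
  α_1 = 4: Horner steps 3 → 7 → 5, so m(4) = 5.
  α_2 = 2: Horner steps 3 → 1 → 5, so m(2) = 5.
  α_3 = 9: Horner steps 3 → 9 → 6, so m(9) = 6.
  α_4 = 1: Horner steps 3 → 11 → 1, so m(1) = 1.
  α_5 = 10: Horner steps 3 → 12 → 6, so m(10) = 6.
Codeword c = [5, 5, 6, 1, 6] ∈ F_13^5.


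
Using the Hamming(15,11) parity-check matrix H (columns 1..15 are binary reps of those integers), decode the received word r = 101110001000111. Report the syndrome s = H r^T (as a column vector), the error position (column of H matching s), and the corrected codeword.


s = (0, 1, 1, 0)^T, error position = 6, corrected codeword c = 101111001000111

Compute s = H r^T mod 2 one row at a time:
  s_1 = 0 + 1 + 0 + 0 + 0 + 1 + 1 + 1 = 4 ≡ 0 (mod 2).
  s_2 = 1 + 1 + 0 + 0 + 0 + 1 + 1 + 1 = 5 ≡ 1 (mod 2).
  s_3 = 0 + 1 + 0 + 0 + 0 + 0 + 1 + 1 = 3 ≡ 1 (mod 2).
  s_4 = 1 + 1 + 1 + 0 + 1 + 0 + 1 + 1 = 6 ≡ 0 (mod 2).
s = (0, 1, 1, 0)^T — this equals column 6 of H (binary 0110), so error is at position 6.
Correct: flip bit 6 of r = 101110001000111 to get c = 101111001000111.


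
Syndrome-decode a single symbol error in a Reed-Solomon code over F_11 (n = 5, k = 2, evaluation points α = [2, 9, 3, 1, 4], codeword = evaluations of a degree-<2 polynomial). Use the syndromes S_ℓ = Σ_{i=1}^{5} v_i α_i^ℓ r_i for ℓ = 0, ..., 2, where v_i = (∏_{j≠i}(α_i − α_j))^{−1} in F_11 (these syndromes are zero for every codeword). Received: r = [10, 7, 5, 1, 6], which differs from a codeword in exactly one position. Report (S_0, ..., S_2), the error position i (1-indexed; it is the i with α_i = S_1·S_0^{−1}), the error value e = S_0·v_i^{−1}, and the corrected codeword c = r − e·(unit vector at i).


S = (8, 2, 6), error at position 3, error magnitude e = 8, c = [10, 7, 8, 1, 6].

Step 1: column multipliers v_i = (∏_{j≠i}(α_i − α_j))^{−1} mod 11.
  i = 1 (α = 2): (2−9)(2−3)(2−1)(2−4) = (−7)·(−1)·1·(−2) = −14 ≡ 8, so v_1 = 8^{−1} = 7 (mod 11).
  i = 2 (α = 9): (9−2)(9−3)(9−1)(9−4) = 7·6·8·5 = 1680 ≡ 8, so v_2 = 8^{−1} = 7 (mod 11).
  i = 3 (α = 3): (3−2)(3−9)(3−1)(3−4) = 1·(−6)·2·(−1) = 12 ≡ 1, so v_3 = 1^{−1} = 1 (mod 11).
  i = 4 (α = 1): (1−2)(1−9)(1−3)(1−4) = (−1)·(−8)·(−2)·(−3) = 48 ≡ 4, so v_4 = 4^{−1} = 3 (mod 11).
  i = 5 (α = 4): (4−2)(4−9)(4−3)(4−1) = 2·(−5)·1·3 = −30 ≡ 3, so v_5 = 3^{−1} = 4 (mod 11).
  v = [7, 7, 1, 3, 4].
Step 2: syndromes of r = [10, 7, 5, 1, 6] (all sums mod 11).
  S_0 = Σ v_i r_i = 7·10 + 7·7 + 1·5 + 3·1 + 4·6 = 151 ≡ 8.
  S_1 = Σ v_i α_i r_i = 7·2·10 + 7·9·7 + 1·3·5 + 3·1·1 + 4·4·6 = 695 ≡ 2.
  α_i^2 mod 11 = [4, 4, 9, 1, 5].
  S_2 = Σ v_i α_i^2 r_i = 7·4·10 + 7·4·7 + 1·9·5 + 3·1·1 + 4·5·6 = 644 ≡ 6.
  S = (8, 2, 6) ≠ 0, so r is not a codeword (an error is present).
Step 3: locate the error. For a single error e at position i, S_ℓ = v_i·e·α_i^ℓ, so α_err = S_1/S_0.
  S_0^{−1} = 8^{−1} = 7 (mod 11), so α_err = 2·7 = 14 ≡ 3 = α_3. Error position i = 3.
  Consistency check: S_2/S_1 = 6·6 = 36 ≡ 3 = α_err ✓ (single-error assumption holds).
Step 4: error magnitude e = S_0/v_3 = S_0·∏_{j≠3}(α_3 − α_j) = 8·1 = 8 ≡ 8 (mod 11).
Step 5: correct position 3: c_3 = r_3 − e = 5 − 8 ≡ 8 (mod 11). Hence c = [10, 7, 8, 1, 6].
  Check: interpolating c through the α_i gives m(x) = 3 + 9·x (degree < 2) with m(α_i) = c_i for every i, so c is indeed a codeword.


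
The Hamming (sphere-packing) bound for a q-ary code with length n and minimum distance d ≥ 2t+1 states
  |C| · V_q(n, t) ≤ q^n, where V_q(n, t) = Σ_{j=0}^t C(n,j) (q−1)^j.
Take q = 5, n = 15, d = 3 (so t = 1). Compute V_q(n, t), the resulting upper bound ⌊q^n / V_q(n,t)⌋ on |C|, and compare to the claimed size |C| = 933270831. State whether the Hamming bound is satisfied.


V_q(n, t) = 61, q^n = 30517578125, Hamming bound = 500288165, |C| = 933270831 > bound (violated).

Step 1: Compute V_q(n, t) = Σ_{j=0}^1 C(n, j) (q−1)^j.
  j = 0: C(15,0)·(4)^0 = 1·1 = 1.
  j = 1: C(15,1)·(4)^1 = 15·4 = 60.
  V_q(n, t) = 1 + 60 = 61.
Step 2: q^n = 5^15 = 30517578125.
Step 3: Hamming bound ⌊q^n / V_q(n,t)⌋ = ⌊30517578125/61⌋ = 500288165.
Step 4: Compare |C| = 933270831 to 500288165: violated.
The claimed |C| lies above the Hamming bound, so no 5-ary code of length 15 with d ≥ 3 can have 933270831 codewords.


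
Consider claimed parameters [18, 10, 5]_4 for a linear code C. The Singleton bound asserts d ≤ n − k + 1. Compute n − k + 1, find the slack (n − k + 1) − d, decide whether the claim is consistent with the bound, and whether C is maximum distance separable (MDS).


Singleton RHS = n − k + 1 = 9, slack = 4, bound satisfied, not MDS.

Singleton bound: d ≤ n − k + 1.
Here n = 18, k = 10, so n − k + 1 = 9.
Given d = 5, check d ≤ 9: YES.
Slack = (n − k + 1) − d = 4.
The code is NOT MDS (slack = 4 > 0).
Description: the claimed parameters are [18, 10, 5]_4; such a code would be non-MDS.


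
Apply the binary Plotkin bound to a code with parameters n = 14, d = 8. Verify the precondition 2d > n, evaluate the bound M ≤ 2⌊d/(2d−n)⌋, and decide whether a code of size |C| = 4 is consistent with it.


Plotkin bound M ≤ 8; given |C| = 4 ≤ bound (satisfied).

Check applicability: 2d = 16, n = 14.
2d − n = 2 > 0, so Plotkin applies.
Compute d/(2d−n) = 8/2 ≈ 4.0000.
⌊d/(2d−n)⌋ = 4.
Plotkin bound: M ≤ 2·4 = 8.
Given |C| = 4, check: satisfied.
This |C| is below the Plotkin bound.


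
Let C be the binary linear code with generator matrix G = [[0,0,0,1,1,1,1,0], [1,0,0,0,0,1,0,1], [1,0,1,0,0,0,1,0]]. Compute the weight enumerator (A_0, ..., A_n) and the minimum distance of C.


Weight distribution: A_0 = 1, A_3 = 2, A_4 = 3, A_5 = 2. Minimum distance d = 3.

Enumerate all 2^3 = 8 messages m ∈ F_2^3.
For each, compute codeword c = mG in F_2^8, then tally its weight.
  m = 000 → c = 00000000, weight = 0.
  m = 100 → c = 00011110, weight = 4.
  m = 010 → c = 10000101, weight = 3.
  m = 110 → c = 10011011, weight = 5.
  m = 001 → c = 10100010, weight = 3.
  m = 101 → c = 10111100, weight = 5.
  m = 011 → c = 00100111, weight = 4.
  m = 111 → c = 00111001, weight = 4.
Tally weights:
  weight 0: 1 codewords.
  weight 3: 2 codewords.
  weight 4: 3 codewords.
  weight 5: 2 codewords.
Minimum distance d = smallest w > 0 with A_w > 0 = 3.
Sanity: Σ A_w = 8 = 2^3 = 8 ✓.


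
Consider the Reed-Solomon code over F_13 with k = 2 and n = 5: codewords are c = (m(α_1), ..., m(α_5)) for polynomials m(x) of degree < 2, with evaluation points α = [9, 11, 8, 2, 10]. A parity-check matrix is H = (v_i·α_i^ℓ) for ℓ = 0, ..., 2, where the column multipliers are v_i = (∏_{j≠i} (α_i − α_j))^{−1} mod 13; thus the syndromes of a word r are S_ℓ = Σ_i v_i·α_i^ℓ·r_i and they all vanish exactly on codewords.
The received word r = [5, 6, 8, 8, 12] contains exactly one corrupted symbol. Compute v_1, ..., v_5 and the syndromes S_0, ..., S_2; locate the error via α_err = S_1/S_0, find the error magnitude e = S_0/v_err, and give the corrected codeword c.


S = (12, 5, 1), error at position 3, error magnitude e = 10, c = [5, 6, 11, 8, 12].

Step 1: column multipliers v_i = (∏_{j≠i}(α_i − α_j))^{−1} mod 13.
  i = 1 (α = 9): (9−11)(9−8)(9−2)(9−10) = (−2)·1·7·(−1) = 14 ≡ 1, so v_1 = 1^{−1} = 1 (mod 13).
  i = 2 (α = 11): (11−9)(11−8)(11−2)(11−10) = 2·3·9·1 = 54 ≡ 2, so v_2 = 2^{−1} = 7 (mod 13).
  i = 3 (α = 8): (8−9)(8−11)(8−2)(8−10) = (−1)·(−3)·6·(−2) = −36 ≡ 3, so v_3 = 3^{−1} = 9 (mod 13).
  i = 4 (α = 2): (2−9)(2−11)(2−8)(2−10) = (−7)·(−9)·(−6)·(−8) = 3024 ≡ 8, so v_4 = 8^{−1} = 5 (mod 13).
  i = 5 (α = 10): (10−9)(10−11)(10−8)(10−2) = 1·(−1)·2·8 = −16 ≡ 10, so v_5 = 10^{−1} = 4 (mod 13).
  v = [1, 7, 9, 5, 4].
Step 2: syndromes of r = [5, 6, 8, 8, 12] (all sums mod 13).
  S_0 = Σ v_i r_i = 1·5 + 7·6 + 9·8 + 5·8 + 4·12 = 207 ≡ 12.
  S_1 = Σ v_i α_i r_i = 1·9·5 + 7·11·6 + 9·8·8 + 5·2·8 + 4·10·12 = 1643 ≡ 5.
  α_i^2 mod 13 = [3, 4, 12, 4, 9].
  S_2 = Σ v_i α_i^2 r_i = 1·3·5 + 7·4·6 + 9·12·8 + 5·4·8 + 4·9·12 = 1639 ≡ 1.
  S = (12, 5, 1) ≠ 0, so r is not a codeword (an error is present).
Step 3: locate the error. For a single error e at position i, S_ℓ = v_i·e·α_i^ℓ, so α_err = S_1/S_0.
  S_0^{−1} = 12^{−1} = 12 (mod 13), so α_err = 5·12 = 60 ≡ 8 = α_3. Error position i = 3.
  Consistency check: S_2/S_1 = 1·8 = 8 ≡ 8 = α_err ✓ (single-error assumption holds).
Step 4: error magnitude e = S_0/v_3 = S_0·∏_{j≠3}(α_3 − α_j) = 12·3 = 36 ≡ 10 (mod 13).
Step 5: correct position 3: c_3 = r_3 − e = 8 − 10 ≡ 11 (mod 13). Hence c = [5, 6, 11, 8, 12].
  Check: interpolating c through the α_i gives m(x) = 7 + 7·x (degree < 2) with m(α_i) = c_i for every i, so c is indeed a codeword.


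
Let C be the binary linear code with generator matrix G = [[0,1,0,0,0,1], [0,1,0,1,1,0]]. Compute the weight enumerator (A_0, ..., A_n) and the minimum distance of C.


Weight distribution: A_0 = 1, A_2 = 1, A_3 = 2. Minimum distance d = 2.

Enumerate all 2^2 = 4 messages m ∈ F_2^2.
For each, compute codeword c = mG in F_2^6, then tally its weight.
  m = 00 → c = 000000, weight = 0.
  m = 10 → c = 010001, weight = 2.
  m = 01 → c = 010110, weight = 3.
  m = 11 → c = 000111, weight = 3.
Tally weights:
  weight 0: 1 codewords.
  weight 2: 1 codewords.
  weight 3: 2 codewords.
Minimum distance d = smallest w > 0 with A_w > 0 = 2.
Sanity: Σ A_w = 4 = 2^2 = 4 ✓.


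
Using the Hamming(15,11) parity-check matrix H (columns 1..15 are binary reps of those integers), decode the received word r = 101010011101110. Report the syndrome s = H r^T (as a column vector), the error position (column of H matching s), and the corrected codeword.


s = (0, 0, 1, 1)^T, error position = 3, corrected codeword c = 100010011101110

Compute s = H r^T mod 2 one row at a time:
  s_1 = 1 + 1 + 1 + 0 + 1 + 1 + 1 + 0 = 6 ≡ 0 (mod 2).
  s_2 = 0 + 1 + 0 + 0 + 1 + 1 + 1 + 0 = 4 ≡ 0 (mod 2).
  s_3 = 0 + 1 + 0 + 0 + 1 + 0 + 1 + 0 = 3 ≡ 1 (mod 2).
  s_4 = 1 + 1 + 1 + 0 + 1 + 0 + 1 + 0 = 5 ≡ 1 (mod 2).
s = (0, 0, 1, 1)^T — this equals column 3 of H (binary 0011), so error is at position 3.
Correct: flip bit 3 of r = 101010011101110 to get c = 100010011101110.


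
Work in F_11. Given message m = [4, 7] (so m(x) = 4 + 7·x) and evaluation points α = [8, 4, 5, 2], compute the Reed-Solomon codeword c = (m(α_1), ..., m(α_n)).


c = [5, 10, 6, 7]

Message polynomial: m(x) = 4 + 7·x (mod 11).
For each evaluation point α_i, compute m(α_i) mod 11:
  α_1 = 8: Horner steps 7 → 5, so m(8) = 5.
  α_2 = 4: Horner steps 7 → 10, so m(4) = 10.
  α_3 = 5: Horner steps 7 → 6, so m(5) = 6.
  α_4 = 2: Horner steps 7 → 7, so m(2) = 7.
Codeword c = [5, 10, 6, 7] ∈ F_11^4.


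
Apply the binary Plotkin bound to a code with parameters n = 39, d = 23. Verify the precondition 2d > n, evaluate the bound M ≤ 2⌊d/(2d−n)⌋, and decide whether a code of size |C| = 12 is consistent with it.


Plotkin bound M ≤ 6; given |C| = 12 > bound (violated).

Check applicability: 2d = 46, n = 39.
2d − n = 7 > 0, so Plotkin applies.
Compute d/(2d−n) = 23/7 ≈ 3.2857.
⌊d/(2d−n)⌋ = 3.
Plotkin bound: M ≤ 2·3 = 6.
Given |C| = 12, check: VIOLATED.
This |C| is above the Plotkin bound, so no binary code with n = 39, d = 23 and 12 codewords exists.


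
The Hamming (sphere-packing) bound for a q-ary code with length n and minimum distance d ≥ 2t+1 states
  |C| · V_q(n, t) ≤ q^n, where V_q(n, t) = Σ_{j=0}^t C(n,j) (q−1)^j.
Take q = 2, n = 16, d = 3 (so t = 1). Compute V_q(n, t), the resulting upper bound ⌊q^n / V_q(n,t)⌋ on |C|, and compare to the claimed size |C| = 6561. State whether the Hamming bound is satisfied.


V_q(n, t) = 17, q^n = 65536, Hamming bound = 3855, |C| = 6561 > bound (violated).

Step 1: Compute V_q(n, t) = Σ_{j=0}^1 C(n, j) (q−1)^j.
  j = 0: C(16,0)·(1)^0 = 1·1 = 1.
  j = 1: C(16,1)·(1)^1 = 16·1 = 16.
  V_q(n, t) = 1 + 16 = 17.
Step 2: q^n = 2^16 = 65536.
Step 3: Hamming bound ⌊q^n / V_q(n,t)⌋ = ⌊65536/17⌋ = 3855.
Step 4: Compare |C| = 6561 to 3855: violated.
The claimed |C| lies above the Hamming bound, so no 2-ary code of length 16 with d ≥ 3 can have 6561 codewords.


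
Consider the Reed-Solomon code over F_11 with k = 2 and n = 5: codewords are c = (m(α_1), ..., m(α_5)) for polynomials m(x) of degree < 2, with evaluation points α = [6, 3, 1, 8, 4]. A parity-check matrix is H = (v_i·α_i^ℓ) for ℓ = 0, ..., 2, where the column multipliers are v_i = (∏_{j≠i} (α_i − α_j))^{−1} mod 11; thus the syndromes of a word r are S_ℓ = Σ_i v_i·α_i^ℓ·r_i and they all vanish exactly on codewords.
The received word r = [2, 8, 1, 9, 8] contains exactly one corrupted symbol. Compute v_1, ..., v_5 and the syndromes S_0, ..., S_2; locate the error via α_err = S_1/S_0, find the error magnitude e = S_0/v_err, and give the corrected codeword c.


S = (1, 4, 5), error at position 5, error magnitude e = 2, c = [2, 8, 1, 9, 6].

Step 1: column multipliers v_i = (∏_{j≠i}(α_i − α_j))^{−1} mod 11.
  i = 1 (α = 6): (6−3)(6−1)(6−8)(6−4) = 3·5·(−2)·2 = −60 ≡ 6, so v_1 = 6^{−1} = 2 (mod 11).
  i = 2 (α = 3): (3−6)(3−1)(3−8)(3−4) = (−3)·2·(−5)·(−1) = −30 ≡ 3, so v_2 = 3^{−1} = 4 (mod 11).
  i = 3 (α = 1): (1−6)(1−3)(1−8)(1−4) = (−5)·(−2)·(−7)·(−3) = 210 ≡ 1, so v_3 = 1^{−1} = 1 (mod 11).
  i = 4 (α = 8): (8−6)(8−3)(8−1)(8−4) = 2·5·7·4 = 280 ≡ 5, so v_4 = 5^{−1} = 9 (mod 11).
  i = 5 (α = 4): (4−6)(4−3)(4−1)(4−8) = (−2)·1·3·(−4) = 24 ≡ 2, so v_5 = 2^{−1} = 6 (mod 11).
  v = [2, 4, 1, 9, 6].
Step 2: syndromes of r = [2, 8, 1, 9, 8] (all sums mod 11).
  S_0 = Σ v_i r_i = 2·2 + 4·8 + 1·1 + 9·9 + 6·8 = 166 ≡ 1.
  S_1 = Σ v_i α_i r_i = 2·6·2 + 4·3·8 + 1·1·1 + 9·8·9 + 6·4·8 = 961 ≡ 4.
  α_i^2 mod 11 = [3, 9, 1, 9, 5].
  S_2 = Σ v_i α_i^2 r_i = 2·3·2 + 4·9·8 + 1·1·1 + 9·9·9 + 6·5·8 = 1270 ≡ 5.
  S = (1, 4, 5) ≠ 0, so r is not a codeword (an error is present).
Step 3: locate the error. For a single error e at position i, S_ℓ = v_i·e·α_i^ℓ, so α_err = S_1/S_0.
  S_0^{−1} = 1^{−1} = 1 (mod 11), so α_err = 4·1 = 4 ≡ 4 = α_5. Error position i = 5.
  Consistency check: S_2/S_1 = 5·3 = 15 ≡ 4 = α_err ✓ (single-error assumption holds).
Step 4: error magnitude e = S_0/v_5 = S_0·∏_{j≠5}(α_5 − α_j) = 1·2 = 2 ≡ 2 (mod 11).
Step 5: correct position 5: c_5 = r_5 − e = 8 − 2 ≡ 6 (mod 11). Hence c = [2, 8, 1, 9, 6].
  Check: interpolating c through the α_i gives m(x) = 3 + 9·x (degree < 2) with m(α_i) = c_i for every i, so c is indeed a codeword.


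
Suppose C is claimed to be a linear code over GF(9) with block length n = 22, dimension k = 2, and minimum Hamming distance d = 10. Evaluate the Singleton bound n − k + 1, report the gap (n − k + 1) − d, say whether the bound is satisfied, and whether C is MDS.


Singleton RHS = n − k + 1 = 21, slack = 11, bound satisfied, not MDS.

Singleton bound: d ≤ n − k + 1.
Here n = 22, k = 2, so n − k + 1 = 21.
Given d = 10, check d ≤ 21: YES.
Slack = (n − k + 1) − d = 11.
The code is NOT MDS (slack = 11 > 0).
Description: the claimed parameters are [22, 2, 10]_9; such a code would be non-MDS.


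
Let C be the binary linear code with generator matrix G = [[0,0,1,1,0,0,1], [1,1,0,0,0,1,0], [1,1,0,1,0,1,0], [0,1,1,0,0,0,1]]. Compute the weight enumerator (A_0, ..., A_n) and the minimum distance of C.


Weight distribution: A_0 = 1, A_1 = 2, A_2 = 3, A_3 = 4, A_4 = 3, A_5 = 2, A_6 = 1. Minimum distance d = 1.

Enumerate all 2^4 = 16 messages m ∈ F_2^4.
For each, compute codeword c = mG in F_2^7, then tally its weight.
  m = 0000 → c = 0000000, weight = 0.
  m = 1000 → c = 0011001, weight = 3.
  m = 0100 → c = 1100010, weight = 3.
  m = 1100 → c = 1111011, weight = 6.
  m = 0010 → c = 1101010, weight = 4.
  m = 1010 → c = 1110011, weight = 5.
  m = 0110 → c = 0001000, weight = 1.
  m = 1110 → c = 0010001, weight = 2.
  m = 0001 → c = 0110001, weight = 3.
  m = 1001 → c = 0101000, weight = 2.
  m = 0101 → c = 1010011, weight = 4.
  m = 1101 → c = 1001010, weight = 3.
  m = 0011 → c = 1011011, weight = 5.
  m = 1011 → c = 1000010, weight = 2.
  m = 0111 → c = 0111001, weight = 4.
  m = 1111 → c = 0100000, weight = 1.
Tally weights:
  weight 0: 1 codewords.
  weight 1: 2 codewords.
  weight 2: 3 codewords.
  weight 3: 4 codewords.
  weight 4: 3 codewords.
  weight 5: 2 codewords.
  weight 6: 1 codewords.
Minimum distance d = smallest w > 0 with A_w > 0 = 1.
Sanity: Σ A_w = 16 = 2^4 = 16 ✓.


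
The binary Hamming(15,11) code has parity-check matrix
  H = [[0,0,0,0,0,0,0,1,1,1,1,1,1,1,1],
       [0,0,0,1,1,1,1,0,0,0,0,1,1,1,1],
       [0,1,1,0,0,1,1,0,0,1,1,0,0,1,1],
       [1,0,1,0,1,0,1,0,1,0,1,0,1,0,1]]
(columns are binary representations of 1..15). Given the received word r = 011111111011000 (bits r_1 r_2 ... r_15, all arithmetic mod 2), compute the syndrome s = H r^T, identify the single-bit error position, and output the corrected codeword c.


s = (0, 1, 1, 1)^T, error position = 7, corrected codeword c = 011111011011000

Compute s = H r^T mod 2 one row at a time:
  s_1 = 1 + 1 + 0 + 1 + 1 + 0 + 0 + 0 = 4 ≡ 0 (mod 2).
  s_2 = 1 + 1 + 1 + 1 + 1 + 0 + 0 + 0 = 5 ≡ 1 (mod 2).
  s_3 = 1 + 1 + 1 + 1 + 0 + 1 + 0 + 0 = 5 ≡ 1 (mod 2).
  s_4 = 0 + 1 + 1 + 1 + 1 + 1 + 0 + 0 = 5 ≡ 1 (mod 2).
s = (0, 1, 1, 1)^T — this equals column 7 of H (binary 0111), so error is at position 7.
Correct: flip bit 7 of r = 011111111011000 to get c = 011111011011000.


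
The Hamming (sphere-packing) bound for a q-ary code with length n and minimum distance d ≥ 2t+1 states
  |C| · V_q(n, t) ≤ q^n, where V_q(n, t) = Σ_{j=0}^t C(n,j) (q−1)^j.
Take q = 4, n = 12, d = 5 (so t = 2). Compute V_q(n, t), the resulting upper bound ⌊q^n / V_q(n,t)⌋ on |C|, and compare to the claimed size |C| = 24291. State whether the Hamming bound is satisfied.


V_q(n, t) = 631, q^n = 16777216, Hamming bound = 26588, |C| = 24291 ≤ bound (satisfied).

Step 1: Compute V_q(n, t) = Σ_{j=0}^2 C(n, j) (q−1)^j.
  j = 0: C(12,0)·(3)^0 = 1·1 = 1.
  j = 1: C(12,1)·(3)^1 = 12·3 = 36.
  j = 2: C(12,2)·(3)^2 = 66·9 = 594.
  V_q(n, t) = 1 + 36 + 594 = 631.
Step 2: q^n = 4^12 = 16777216.
Step 3: Hamming bound ⌊q^n / V_q(n,t)⌋ = ⌊16777216/631⌋ = 26588.
Step 4: Compare |C| = 24291 to 26588: satisfied.
The claimed |C| lies below the Hamming bound.


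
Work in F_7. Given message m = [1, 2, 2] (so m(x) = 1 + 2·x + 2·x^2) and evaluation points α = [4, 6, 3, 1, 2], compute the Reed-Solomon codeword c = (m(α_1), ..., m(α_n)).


c = [6, 1, 4, 5, 6]

Message polynomial: m(x) = 1 + 2·x + 2·x^2 (mod 7).
For each evaluation point α_i, compute m(α_i) mod 7:
  α_1 = 4: Horner steps 2 → 3 → 6, so m(4) = 6.
  α_2 = 6: Horner steps 2 → 0 → 1, so m(6) = 1.
  α_3 = 3: Horner steps 2 → 1 → 4, so m(3) = 4.
  α_4 = 1: Horner steps 2 → 4 → 5, so m(1) = 5.
  α_5 = 2: Horner steps 2 → 6 → 6, so m(2) = 6.
Codeword c = [6, 1, 4, 5, 6] ∈ F_7^5.


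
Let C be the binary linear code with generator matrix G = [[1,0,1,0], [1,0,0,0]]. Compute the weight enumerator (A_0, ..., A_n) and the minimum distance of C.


Weight distribution: A_0 = 1, A_1 = 2, A_2 = 1. Minimum distance d = 1.

Enumerate all 2^2 = 4 messages m ∈ F_2^2.
For each, compute codeword c = mG in F_2^4, then tally its weight.
  m = 00 → c = 0000, weight = 0.
  m = 10 → c = 1010, weight = 2.
  m = 01 → c = 1000, weight = 1.
  m = 11 → c = 0010, weight = 1.
Tally weights:
  weight 0: 1 codewords.
  weight 1: 2 codewords.
  weight 2: 1 codewords.
Minimum distance d = smallest w > 0 with A_w > 0 = 1.
Sanity: Σ A_w = 4 = 2^2 = 4 ✓.


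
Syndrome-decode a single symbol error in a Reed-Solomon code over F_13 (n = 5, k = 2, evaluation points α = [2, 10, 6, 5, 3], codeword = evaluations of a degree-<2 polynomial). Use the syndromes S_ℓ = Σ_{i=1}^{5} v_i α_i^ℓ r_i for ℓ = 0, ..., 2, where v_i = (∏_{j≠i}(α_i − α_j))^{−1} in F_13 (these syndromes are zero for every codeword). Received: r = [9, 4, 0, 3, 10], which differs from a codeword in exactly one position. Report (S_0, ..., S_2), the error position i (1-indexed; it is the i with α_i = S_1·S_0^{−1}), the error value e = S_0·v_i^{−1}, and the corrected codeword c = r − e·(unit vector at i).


S = (1, 5, 12), error at position 4, error magnitude e = 4, c = [9, 4, 0, 12, 10].

Step 1: column multipliers v_i = (∏_{j≠i}(α_i − α_j))^{−1} mod 13.
  i = 1 (α = 2): (2−10)(2−6)(2−5)(2−3) = (−8)·(−4)·(−3)·(−1) = 96 ≡ 5, so v_1 = 5^{−1} = 8 (mod 13).
  i = 2 (α = 10): (10−2)(10−6)(10−5)(10−3) = 8·4·5·7 = 1120 ≡ 2, so v_2 = 2^{−1} = 7 (mod 13).
  i = 3 (α = 6): (6−2)(6−10)(6−5)(6−3) = 4·(−4)·1·3 = −48 ≡ 4, so v_3 = 4^{−1} = 10 (mod 13).
  i = 4 (α = 5): (5−2)(5−10)(5−6)(5−3) = 3·(−5)·(−1)·2 = 30 ≡ 4, so v_4 = 4^{−1} = 10 (mod 13).
  i = 5 (α = 3): (3−2)(3−10)(3−6)(3−5) = 1·(−7)·(−3)·(−2) = −42 ≡ 10, so v_5 = 10^{−1} = 4 (mod 13).
  v = [8, 7, 10, 10, 4].
Step 2: syndromes of r = [9, 4, 0, 3, 10] (all sums mod 13).
  S_0 = Σ v_i r_i = 8·9 + 7·4 + 10·0 + 10·3 + 4·10 = 170 ≡ 1.
  S_1 = Σ v_i α_i r_i = 8·2·9 + 7·10·4 + 10·6·0 + 10·5·3 + 4·3·10 = 694 ≡ 5.
  α_i^2 mod 13 = [4, 9, 10, 12, 9].
  S_2 = Σ v_i α_i^2 r_i = 8·4·9 + 7·9·4 + 10·10·0 + 10·12·3 + 4·9·10 = 1260 ≡ 12.
  S = (1, 5, 12) ≠ 0, so r is not a codeword (an error is present).
Step 3: locate the error. For a single error e at position i, S_ℓ = v_i·e·α_i^ℓ, so α_err = S_1/S_0.
  S_0^{−1} = 1^{−1} = 1 (mod 13), so α_err = 5·1 = 5 ≡ 5 = α_4. Error position i = 4.
  Consistency check: S_2/S_1 = 12·8 = 96 ≡ 5 = α_err ✓ (single-error assumption holds).
Step 4: error magnitude e = S_0/v_4 = S_0·∏_{j≠4}(α_4 − α_j) = 1·4 = 4 ≡ 4 (mod 13).
Step 5: correct position 4: c_4 = r_4 − e = 3 − 4 ≡ 12 (mod 13). Hence c = [9, 4, 0, 12, 10].
  Check: interpolating c through the α_i gives m(x) = 7 + 1·x (degree < 2) with m(α_i) = c_i for every i, so c is indeed a codeword.


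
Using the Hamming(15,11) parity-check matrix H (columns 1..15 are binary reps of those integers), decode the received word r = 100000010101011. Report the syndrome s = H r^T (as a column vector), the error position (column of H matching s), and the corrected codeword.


s = (1, 1, 1, 0)^T, error position = 14, corrected codeword c = 100000010101001

Compute s = H r^T mod 2 one row at a time:
  s_1 = 1 + 0 + 1 + 0 + 1 + 0 + 1 + 1 = 5 ≡ 1 (mod 2).
  s_2 = 0 + 0 + 0 + 0 + 1 + 0 + 1 + 1 = 3 ≡ 1 (mod 2).
  s_3 = 0 + 0 + 0 + 0 + 1 + 0 + 1 + 1 = 3 ≡ 1 (mod 2).
  s_4 = 1 + 0 + 0 + 0 + 0 + 0 + 0 + 1 = 2 ≡ 0 (mod 2).
s = (1, 1, 1, 0)^T — this equals column 14 of H (binary 1110), so error is at position 14.
Correct: flip bit 14 of r = 100000010101011 to get c = 100000010101001.


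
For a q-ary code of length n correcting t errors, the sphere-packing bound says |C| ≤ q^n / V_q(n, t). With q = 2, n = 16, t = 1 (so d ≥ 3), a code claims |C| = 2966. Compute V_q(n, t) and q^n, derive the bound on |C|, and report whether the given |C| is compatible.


V_q(n, t) = 17, q^n = 65536, Hamming bound = 3855, |C| = 2966 ≤ bound (satisfied).

Step 1: Compute V_q(n, t) = Σ_{j=0}^1 C(n, j) (q−1)^j.
  j = 0: C(16,0)·(1)^0 = 1·1 = 1.
  j = 1: C(16,1)·(1)^1 = 16·1 = 16.
  V_q(n, t) = 1 + 16 = 17.
Step 2: q^n = 2^16 = 65536.
Step 3: Hamming bound ⌊q^n / V_q(n,t)⌋ = ⌊65536/17⌋ = 3855.
Step 4: Compare |C| = 2966 to 3855: satisfied.
The claimed |C| lies below the Hamming bound.


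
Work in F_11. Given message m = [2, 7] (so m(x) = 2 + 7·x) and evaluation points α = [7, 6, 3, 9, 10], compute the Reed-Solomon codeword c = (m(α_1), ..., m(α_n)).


c = [7, 0, 1, 10, 6]

Message polynomial: m(x) = 2 + 7·x (mod 11).
For each evaluation point α_i, compute m(α_i) mod 11:
  α_1 = 7: Horner steps 7 → 7, so m(7) = 7.
  α_2 = 6: Horner steps 7 → 0, so m(6) = 0.
  α_3 = 3: Horner steps 7 → 1, so m(3) = 1.
  α_4 = 9: Horner steps 7 → 10, so m(9) = 10.
  α_5 = 10: Horner steps 7 → 6, so m(10) = 6.
Codeword c = [7, 0, 1, 10, 6] ∈ F_11^5.


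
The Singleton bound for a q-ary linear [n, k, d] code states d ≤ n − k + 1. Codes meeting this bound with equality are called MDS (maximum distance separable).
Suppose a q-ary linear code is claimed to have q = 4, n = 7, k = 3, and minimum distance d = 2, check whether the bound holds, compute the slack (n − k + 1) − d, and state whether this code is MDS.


Singleton RHS = n − k + 1 = 5, slack = 3, bound satisfied, not MDS.

Singleton bound: d ≤ n − k + 1.
Here n = 7, k = 3, so n − k + 1 = 5.
Given d = 2, check d ≤ 5: YES.
Slack = (n − k + 1) − d = 3.
The code is NOT MDS (slack = 3 > 0).
Description: the claimed parameters are [7, 3, 2]_4; such a code would be non-MDS.


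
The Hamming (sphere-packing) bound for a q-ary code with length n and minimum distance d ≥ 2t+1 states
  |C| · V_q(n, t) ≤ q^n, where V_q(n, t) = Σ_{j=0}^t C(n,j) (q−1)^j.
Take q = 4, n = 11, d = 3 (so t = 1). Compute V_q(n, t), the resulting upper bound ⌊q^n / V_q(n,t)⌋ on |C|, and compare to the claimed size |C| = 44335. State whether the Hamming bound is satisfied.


V_q(n, t) = 34, q^n = 4194304, Hamming bound = 123361, |C| = 44335 ≤ bound (satisfied).

Step 1: Compute V_q(n, t) = Σ_{j=0}^1 C(n, j) (q−1)^j.
  j = 0: C(11,0)·(3)^0 = 1·1 = 1.
  j = 1: C(11,1)·(3)^1 = 11·3 = 33.
  V_q(n, t) = 1 + 33 = 34.
Step 2: q^n = 4^11 = 4194304.
Step 3: Hamming bound ⌊q^n / V_q(n,t)⌋ = ⌊4194304/34⌋ = 123361.
Step 4: Compare |C| = 44335 to 123361: satisfied.
The claimed |C| lies below the Hamming bound.


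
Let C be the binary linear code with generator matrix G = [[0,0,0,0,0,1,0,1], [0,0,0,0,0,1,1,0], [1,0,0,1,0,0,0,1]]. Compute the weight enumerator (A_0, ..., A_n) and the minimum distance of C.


Weight distribution: A_0 = 1, A_2 = 3, A_3 = 3, A_5 = 1. Minimum distance d = 2.

Enumerate all 2^3 = 8 messages m ∈ F_2^3.
For each, compute codeword c = mG in F_2^8, then tally its weight.
  m = 000 → c = 00000000, weight = 0.
  m = 100 → c = 00000101, weight = 2.
  m = 010 → c = 00000110, weight = 2.
  m = 110 → c = 00000011, weight = 2.
  m = 001 → c = 10010001, weight = 3.
  m = 101 → c = 10010100, weight = 3.
  m = 011 → c = 10010111, weight = 5.
  m = 111 → c = 10010010, weight = 3.
Tally weights:
  weight 0: 1 codewords.
  weight 2: 3 codewords.
  weight 3: 3 codewords.
  weight 5: 1 codewords.
Minimum distance d = smallest w > 0 with A_w > 0 = 2.
Sanity: Σ A_w = 8 = 2^3 = 8 ✓.


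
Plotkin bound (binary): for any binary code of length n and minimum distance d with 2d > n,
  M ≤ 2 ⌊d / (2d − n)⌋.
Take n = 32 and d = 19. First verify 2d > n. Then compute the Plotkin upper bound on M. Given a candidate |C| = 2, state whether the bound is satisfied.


Plotkin bound M ≤ 6; given |C| = 2 ≤ bound (satisfied).

Check applicability: 2d = 38, n = 32.
2d − n = 6 > 0, so Plotkin applies.
Compute d/(2d−n) = 19/6 ≈ 3.1667.
⌊d/(2d−n)⌋ = 3.
Plotkin bound: M ≤ 2·3 = 6.
Given |C| = 2, check: satisfied.
This |C| is below the Plotkin bound.


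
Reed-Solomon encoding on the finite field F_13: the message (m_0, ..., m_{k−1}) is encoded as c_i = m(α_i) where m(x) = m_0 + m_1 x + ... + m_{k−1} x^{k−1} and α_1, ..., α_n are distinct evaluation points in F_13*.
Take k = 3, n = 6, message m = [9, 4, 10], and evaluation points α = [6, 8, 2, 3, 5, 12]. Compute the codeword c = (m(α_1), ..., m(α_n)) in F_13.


c = [3, 5, 5, 7, 6, 2]

Message polynomial: m(x) = 9 + 4·x + 10·x^2 (mod 13).
For each evaluation point α_i, compute m(α_i) mod 13:
  α_1 = 6: Horner steps 10 → 12 → 3, so m(6) = 3.
  α_2 = 8: Horner steps 10 → 6 → 5, so m(8) = 5.
  α_3 = 2: Horner steps 10 → 11 → 5, so m(2) = 5.
  α_4 = 3: Horner steps 10 → 8 → 7, so m(3) = 7.
  α_5 = 5: Horner steps 10 → 2 → 6, so m(5) = 6.
  α_6 = 12: Horner steps 10 → 7 → 2, so m(12) = 2.
Codeword c = [3, 5, 5, 7, 6, 2] ∈ F_13^6.


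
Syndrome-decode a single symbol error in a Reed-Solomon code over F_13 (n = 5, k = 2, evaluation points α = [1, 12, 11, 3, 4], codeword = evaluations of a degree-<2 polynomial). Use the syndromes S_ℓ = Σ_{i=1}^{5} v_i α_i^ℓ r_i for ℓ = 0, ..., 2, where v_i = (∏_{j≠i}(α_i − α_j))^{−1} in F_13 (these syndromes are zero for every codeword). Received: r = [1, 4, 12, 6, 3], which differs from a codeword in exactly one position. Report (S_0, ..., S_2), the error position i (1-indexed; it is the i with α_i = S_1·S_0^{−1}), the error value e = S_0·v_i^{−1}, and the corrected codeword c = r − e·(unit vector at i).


S = (5, 2, 6), error at position 4, error magnitude e = 8, c = [1, 4, 12, 11, 3].

Step 1: column multipliers v_i = (∏_{j≠i}(α_i − α_j))^{−1} mod 13.
  i = 1 (α = 1): (1−12)(1−11)(1−3)(1−4) = (−11)·(−10)·(−2)·(−3) = 660 ≡ 10, so v_1 = 10^{−1} = 4 (mod 13).
  i = 2 (α = 12): (12−1)(12−11)(12−3)(12−4) = 11·1·9·8 = 792 ≡ 12, so v_2 = 12^{−1} = 12 (mod 13).
  i = 3 (α = 11): (11−1)(11−12)(11−3)(11−4) = 10·(−1)·8·7 = −560 ≡ 12, so v_3 = 12^{−1} = 12 (mod 13).
  i = 4 (α = 3): (3−1)(3−12)(3−11)(3−4) = 2·(−9)·(−8)·(−1) = −144 ≡ 12, so v_4 = 12^{−1} = 12 (mod 13).
  i = 5 (α = 4): (4−1)(4−12)(4−11)(4−3) = 3·(−8)·(−7)·1 = 168 ≡ 12, so v_5 = 12^{−1} = 12 (mod 13).
  v = [4, 12, 12, 12, 12].
Step 2: syndromes of r = [1, 4, 12, 6, 3] (all sums mod 13).
  S_0 = Σ v_i r_i = 4·1 + 12·4 + 12·12 + 12·6 + 12·3 = 304 ≡ 5.
  S_1 = Σ v_i α_i r_i = 4·1·1 + 12·12·4 + 12·11·12 + 12·3·6 + 12·4·3 = 2524 ≡ 2.
  α_i^2 mod 13 = [1, 1, 4, 9, 3].
  S_2 = Σ v_i α_i^2 r_i = 4·1·1 + 12·1·4 + 12·4·12 + 12·9·6 + 12·3·3 = 1384 ≡ 6.
  S = (5, 2, 6) ≠ 0, so r is not a codeword (an error is present).
Step 3: locate the error. For a single error e at position i, S_ℓ = v_i·e·α_i^ℓ, so α_err = S_1/S_0.
  S_0^{−1} = 5^{−1} = 8 (mod 13), so α_err = 2·8 = 16 ≡ 3 = α_4. Error position i = 4.
  Consistency check: S_2/S_1 = 6·7 = 42 ≡ 3 = α_err ✓ (single-error assumption holds).
Step 4: error magnitude e = S_0/v_4 = S_0·∏_{j≠4}(α_4 − α_j) = 5·12 = 60 ≡ 8 (mod 13).
Step 5: correct position 4: c_4 = r_4 − e = 6 − 8 ≡ 11 (mod 13). Hence c = [1, 4, 12, 11, 3].
  Check: interpolating c through the α_i gives m(x) = 9 + 5·x (degree < 2) with m(α_i) = c_i for every i, so c is indeed a codeword.
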